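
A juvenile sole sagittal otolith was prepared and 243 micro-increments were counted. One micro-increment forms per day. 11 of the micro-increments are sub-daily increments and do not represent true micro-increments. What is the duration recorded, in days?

True micro-increment count = 243 − 11 = 232.
One micro-increment per day makes the duration 232 days.

232 d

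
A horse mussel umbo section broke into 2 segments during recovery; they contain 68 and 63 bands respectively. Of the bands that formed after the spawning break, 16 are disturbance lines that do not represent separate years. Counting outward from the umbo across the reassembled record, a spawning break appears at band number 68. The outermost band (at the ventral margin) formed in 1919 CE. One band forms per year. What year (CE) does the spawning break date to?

Total bands = 68 + 63 = 131.
Between band 68 and the ventral margin there are 131 − 68 = 63 bands.
63 − 16 false = 47 true bands after the spawning break.
1919 − 47 = 1872 CE.

1872 CE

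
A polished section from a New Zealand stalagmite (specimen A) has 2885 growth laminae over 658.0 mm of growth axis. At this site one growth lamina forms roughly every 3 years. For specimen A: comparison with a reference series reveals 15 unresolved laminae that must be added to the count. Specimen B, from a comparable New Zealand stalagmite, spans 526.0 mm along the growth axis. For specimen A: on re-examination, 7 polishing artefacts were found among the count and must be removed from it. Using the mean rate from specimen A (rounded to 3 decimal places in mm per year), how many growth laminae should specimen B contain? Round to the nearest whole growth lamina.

2307 growth laminae

Specimen A: correcting the raw count gives 2885 − 7 + 15 = 2893 true growth laminae.
Specimen A: multiplying by 3 years per growth lamina: 2893 × 3 = 8679 years.
A: 658.0 mm over 8679 years gives 658.0 / 8679 ≈ 0.076 mm per year.
B spans 526.0 / 0.076 = 6921.05 years; at 3 years per growth lamina that is 6921.05 / 3 ≈ 2307 growth laminae.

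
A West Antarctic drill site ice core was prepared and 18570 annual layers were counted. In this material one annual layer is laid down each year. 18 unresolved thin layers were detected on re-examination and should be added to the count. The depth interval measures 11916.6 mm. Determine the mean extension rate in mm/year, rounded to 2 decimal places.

0.64 mm/year

After corrections the count is 18570 + 18 = 18588 annual layers.
Extension rate ≈ 11916.6 / 18588 = 0.64 mm/year.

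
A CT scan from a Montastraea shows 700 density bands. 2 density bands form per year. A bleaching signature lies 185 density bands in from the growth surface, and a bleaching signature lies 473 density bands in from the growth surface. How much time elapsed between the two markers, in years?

Separation: 473 − 185 = 288 density bands.
288 density bands at 2 per year is 288 / 2 = 144 years.

144 years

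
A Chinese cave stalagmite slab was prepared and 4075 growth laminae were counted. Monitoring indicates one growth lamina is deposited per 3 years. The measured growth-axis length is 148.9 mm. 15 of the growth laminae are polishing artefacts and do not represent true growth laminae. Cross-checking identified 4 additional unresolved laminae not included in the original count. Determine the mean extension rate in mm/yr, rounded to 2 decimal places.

0.01 mm/yr

Correcting the raw count gives 4075 − 15 + 4 = 4064 true growth laminae.
At 3 years per growth lamina, 4064 × 3 = 12192 years.
Mean rate = 148.9 mm / 12192 years ≈ 0.01 mm/yr.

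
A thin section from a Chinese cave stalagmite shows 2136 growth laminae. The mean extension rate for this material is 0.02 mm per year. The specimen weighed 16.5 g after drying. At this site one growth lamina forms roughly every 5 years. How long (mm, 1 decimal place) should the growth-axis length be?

At 5 years per growth lamina, 2136 × 5 = 10680 years.
Length ≈ 0.02 × 10680 = 213.6 mm.

213.6 mm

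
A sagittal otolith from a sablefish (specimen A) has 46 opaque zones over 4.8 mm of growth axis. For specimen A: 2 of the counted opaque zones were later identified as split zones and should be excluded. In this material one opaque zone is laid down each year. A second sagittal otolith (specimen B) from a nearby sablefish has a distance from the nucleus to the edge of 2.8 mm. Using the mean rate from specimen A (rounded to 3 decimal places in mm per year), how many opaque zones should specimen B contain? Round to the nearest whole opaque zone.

26 opaque zones

Specimen A: adjusted count: 46 − 2 = 44 opaque zones.
A: Extension rate ≈ 4.8 / 44 = 0.109 mm per year.
Specimen B: 2.8 mm / 0.109 mm per year = 25.69 years ≈ 26 opaque zones.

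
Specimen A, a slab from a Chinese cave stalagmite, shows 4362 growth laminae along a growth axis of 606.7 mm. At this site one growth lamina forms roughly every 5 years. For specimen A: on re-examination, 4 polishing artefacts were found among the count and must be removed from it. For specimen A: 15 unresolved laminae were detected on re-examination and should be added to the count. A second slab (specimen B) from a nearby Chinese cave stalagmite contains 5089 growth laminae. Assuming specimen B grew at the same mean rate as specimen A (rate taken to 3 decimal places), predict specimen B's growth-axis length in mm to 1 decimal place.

712.5 mm

Specimen A: true growth lamina count = 4362 − 4 + 15 = 4373.
Specimen A: at 5 years per growth lamina, 4373 × 5 = 21865 years.
A: Extension rate ≈ 606.7 / 21865 = 0.028 mm/year.
Specimen B: 5089 growth laminae at 5 years each span 5089 × 5 = 25445 years. B's length ≈ 0.028 × 25445 = 712.5 mm.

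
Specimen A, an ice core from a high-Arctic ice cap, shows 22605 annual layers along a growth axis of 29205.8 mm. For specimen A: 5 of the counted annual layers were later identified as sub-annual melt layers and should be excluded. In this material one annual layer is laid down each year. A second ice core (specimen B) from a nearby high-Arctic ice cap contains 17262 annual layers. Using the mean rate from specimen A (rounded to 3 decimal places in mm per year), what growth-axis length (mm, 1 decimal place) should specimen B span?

22302.5 mm

Specimen A: true annual layer count = 22605 − 5 = 22600.
A: 29205.8 mm over 22600 years gives 29205.8 / 22600 ≈ 1.292 mm per year.
B's length ≈ 1.292 × 17262 = 22302.5 mm.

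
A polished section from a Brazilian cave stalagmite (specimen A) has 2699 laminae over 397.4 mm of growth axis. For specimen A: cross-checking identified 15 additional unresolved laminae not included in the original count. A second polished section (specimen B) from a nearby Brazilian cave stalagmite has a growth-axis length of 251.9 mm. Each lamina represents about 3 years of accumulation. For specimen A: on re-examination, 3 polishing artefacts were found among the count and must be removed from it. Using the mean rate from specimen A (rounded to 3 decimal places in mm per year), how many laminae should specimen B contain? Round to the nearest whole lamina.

Specimen A: true lamina count = 2699 − 3 + 15 = 2711.
Specimen A: multiplying by 3 years per lamina: 2711 × 3 = 8133 years.
A: Mean rate = 397.4 mm / 8133 years ≈ 0.049 mm per year.
For B, 251.9 / 0.049 = 5140.82 years; at 3 years per lamina that is 5140.82 / 3 ≈ 1714 laminae.

1714 laminae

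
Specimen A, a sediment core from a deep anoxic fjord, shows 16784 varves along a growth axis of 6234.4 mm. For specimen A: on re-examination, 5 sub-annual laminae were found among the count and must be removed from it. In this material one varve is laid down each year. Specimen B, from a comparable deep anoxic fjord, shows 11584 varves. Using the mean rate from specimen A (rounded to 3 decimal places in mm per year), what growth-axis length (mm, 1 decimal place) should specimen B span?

4309.2 mm

Specimen A: adjusted count: 16784 − 5 = 16779 varves.
A: 6234.4 mm over 16779 years gives 6234.4 / 16779 ≈ 0.372 mm per year.
B's length ≈ 0.372 × 11584 = 4309.2 mm.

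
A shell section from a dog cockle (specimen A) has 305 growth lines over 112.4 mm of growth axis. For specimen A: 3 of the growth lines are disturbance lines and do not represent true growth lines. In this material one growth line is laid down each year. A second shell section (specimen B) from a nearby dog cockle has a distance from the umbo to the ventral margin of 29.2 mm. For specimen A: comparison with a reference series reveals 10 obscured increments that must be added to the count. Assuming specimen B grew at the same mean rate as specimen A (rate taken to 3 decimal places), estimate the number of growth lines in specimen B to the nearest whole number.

Specimen A: after corrections the count is 305 − 3 + 10 = 312 growth lines.
A: Mean rate = 112.4 mm / 312 years ≈ 0.360 mm/yr.
B spans 29.2 / 0.360 = 81.11 years ≈ 81 growth lines.

81 growth lines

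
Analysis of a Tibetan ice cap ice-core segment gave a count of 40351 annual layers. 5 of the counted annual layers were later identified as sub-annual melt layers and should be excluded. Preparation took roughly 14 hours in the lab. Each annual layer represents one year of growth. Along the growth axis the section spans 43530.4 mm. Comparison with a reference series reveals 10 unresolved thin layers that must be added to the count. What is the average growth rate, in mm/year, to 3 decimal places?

1.079 mm/year

After corrections the count is 40351 − 5 + 10 = 40356 annual layers.
Mean rate = 43530.4 mm / 40356 years ≈ 1.079 mm/year.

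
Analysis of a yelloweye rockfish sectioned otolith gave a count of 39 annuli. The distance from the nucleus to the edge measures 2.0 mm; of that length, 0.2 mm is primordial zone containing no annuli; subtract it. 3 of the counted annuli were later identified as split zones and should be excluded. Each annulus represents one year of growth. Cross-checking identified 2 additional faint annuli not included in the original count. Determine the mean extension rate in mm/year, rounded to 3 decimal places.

0.047 mm/year

Adjusted count: 39 − 3 + 2 = 38 annuli.
Removing the 0.2 mm offcut leaves 2.0 − 0.2 = 1.8 mm.
Extension rate ≈ 1.8 / 38 = 0.047 mm/year.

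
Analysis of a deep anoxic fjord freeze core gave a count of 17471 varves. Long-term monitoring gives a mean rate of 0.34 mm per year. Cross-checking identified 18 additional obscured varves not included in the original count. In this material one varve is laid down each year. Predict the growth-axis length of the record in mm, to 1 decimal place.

5946.3 mm

Adjusted count: 17471 + 18 = 17489 varves.
Length ≈ 0.34 × 17489 = 5946.3 mm.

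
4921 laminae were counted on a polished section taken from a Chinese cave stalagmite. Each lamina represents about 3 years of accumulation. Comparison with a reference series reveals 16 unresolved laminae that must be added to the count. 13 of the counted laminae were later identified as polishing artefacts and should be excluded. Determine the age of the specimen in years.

After corrections the count is 4921 − 13 + 16 = 4924 laminae.
4924 laminae at 3 years each span 4924 × 3 = 14772 years.

14772 years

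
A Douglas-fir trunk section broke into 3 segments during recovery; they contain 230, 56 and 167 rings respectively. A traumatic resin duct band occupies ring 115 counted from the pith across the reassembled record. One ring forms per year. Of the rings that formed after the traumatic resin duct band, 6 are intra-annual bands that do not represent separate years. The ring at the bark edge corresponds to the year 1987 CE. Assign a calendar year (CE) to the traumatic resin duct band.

1655 CE

Total rings = 230 + 56 + 167 = 453.
Between ring 115 and the bark edge there are 453 − 115 = 338 rings.
Excluding 6 false rings: 338 − 6 = 332.
The ring at the bark edge is 1987 CE, so the traumatic resin duct band dates to 1987 − 332 = 1655 CE.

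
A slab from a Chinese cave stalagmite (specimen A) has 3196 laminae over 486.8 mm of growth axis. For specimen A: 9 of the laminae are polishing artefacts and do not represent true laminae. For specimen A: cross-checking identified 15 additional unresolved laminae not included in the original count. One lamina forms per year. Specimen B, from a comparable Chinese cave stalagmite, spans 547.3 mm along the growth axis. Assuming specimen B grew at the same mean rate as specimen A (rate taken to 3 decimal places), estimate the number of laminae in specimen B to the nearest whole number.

Specimen A: adjusted count: 3196 − 9 + 15 = 3202 laminae.
A: Mean rate = 486.8 mm / 3202 years ≈ 0.152 mm/yr.
Specimen B: 547.3 mm / 0.152 mm per year = 3600.66 years ≈ 3601 laminae.

3601 laminae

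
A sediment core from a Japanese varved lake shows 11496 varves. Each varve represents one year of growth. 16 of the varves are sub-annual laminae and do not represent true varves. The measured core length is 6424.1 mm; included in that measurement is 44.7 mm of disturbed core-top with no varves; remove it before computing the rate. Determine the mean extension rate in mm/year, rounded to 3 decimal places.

Correcting the raw count gives 11496 − 16 = 11480 true varves.
The growth record spans 6424.1 − 44.7 = 6379.4 mm.
Mean rate = 6379.4 mm / 11480 years ≈ 0.556 mm/year.

0.556 mm/year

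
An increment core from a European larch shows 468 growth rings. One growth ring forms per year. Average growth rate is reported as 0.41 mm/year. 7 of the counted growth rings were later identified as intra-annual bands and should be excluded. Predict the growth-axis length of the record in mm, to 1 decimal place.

Correcting the raw count gives 468 − 7 = 461 true growth rings.
Length ≈ 0.41 × 461 = 189.0 mm.

189.0 mm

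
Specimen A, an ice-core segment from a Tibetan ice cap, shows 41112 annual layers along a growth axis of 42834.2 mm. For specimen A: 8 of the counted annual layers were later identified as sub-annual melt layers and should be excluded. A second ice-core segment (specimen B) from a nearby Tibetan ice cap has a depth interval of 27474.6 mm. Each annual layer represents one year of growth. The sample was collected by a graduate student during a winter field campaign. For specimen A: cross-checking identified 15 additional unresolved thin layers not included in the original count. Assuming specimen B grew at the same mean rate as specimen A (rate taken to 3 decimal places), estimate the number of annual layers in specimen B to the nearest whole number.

26367 annual layers

Specimen A: after corrections the count is 41112 − 8 + 15 = 41119 annual layers.
A: Extension rate ≈ 42834.2 / 41119 = 1.042 mm per year.
Specimen B: 27474.6 mm / 1.042 mm per year = 26367.18 years ≈ 26367 annual layers.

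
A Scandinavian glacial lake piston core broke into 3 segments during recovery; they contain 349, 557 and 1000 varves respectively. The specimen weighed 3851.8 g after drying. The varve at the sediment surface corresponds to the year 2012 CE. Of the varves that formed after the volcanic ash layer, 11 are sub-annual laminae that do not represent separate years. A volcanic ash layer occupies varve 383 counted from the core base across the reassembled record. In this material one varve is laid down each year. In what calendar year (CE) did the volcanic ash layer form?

Total varves = 349 + 557 + 1000 = 1906.
The volcanic ash layer sits at varve 383 from the core base, so 1906 − 383 = 1523 varves formed after it.
Excluding 11 false varves: 1523 − 11 = 1512.
Counting back 1512 years from 2012 CE places the volcanic ash layer in 2012 − 1512 = 500 CE.

500 CE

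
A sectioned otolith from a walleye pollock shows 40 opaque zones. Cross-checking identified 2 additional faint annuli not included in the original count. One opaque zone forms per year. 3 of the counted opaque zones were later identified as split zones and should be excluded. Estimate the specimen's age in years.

Correcting the raw count gives 40 − 3 + 2 = 39 true opaque zones.
With a one-to-one opaque zone periodicity this is 39 years.

39 years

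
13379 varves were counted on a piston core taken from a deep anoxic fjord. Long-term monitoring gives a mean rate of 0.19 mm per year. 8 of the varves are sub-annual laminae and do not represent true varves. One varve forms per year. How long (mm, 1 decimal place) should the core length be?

2540.5 mm

True varve count = 13379 − 8 = 13371.
Predicted length = 0.19 mm/year × 13371 years = 2540.5 mm.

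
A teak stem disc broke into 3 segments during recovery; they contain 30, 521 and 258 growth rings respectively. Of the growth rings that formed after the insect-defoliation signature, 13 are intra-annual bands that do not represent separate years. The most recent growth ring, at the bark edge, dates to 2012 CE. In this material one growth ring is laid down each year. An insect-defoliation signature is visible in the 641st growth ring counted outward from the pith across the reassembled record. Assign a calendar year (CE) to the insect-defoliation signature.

1857 CE

Total growth rings = 30 + 521 + 258 = 809.
The insect-defoliation signature sits at growth ring 641 from the pith, so 809 − 641 = 168 growth rings formed after it.
168 − 13 false = 155 true growth rings after the insect-defoliation signature.
2012 − 155 = 1857 CE.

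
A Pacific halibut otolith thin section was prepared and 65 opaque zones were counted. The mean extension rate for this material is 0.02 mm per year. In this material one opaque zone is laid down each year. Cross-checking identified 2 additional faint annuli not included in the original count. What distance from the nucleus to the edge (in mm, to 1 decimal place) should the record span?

1.3 mm

Correcting the raw count gives 65 + 2 = 67 true opaque zones.
Length ≈ 0.02 × 67 = 1.3 mm.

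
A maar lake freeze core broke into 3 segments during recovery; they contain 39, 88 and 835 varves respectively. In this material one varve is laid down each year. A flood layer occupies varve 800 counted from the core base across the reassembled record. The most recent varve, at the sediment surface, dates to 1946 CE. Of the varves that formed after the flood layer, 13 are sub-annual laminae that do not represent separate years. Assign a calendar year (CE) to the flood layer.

Total varves = 39 + 88 + 835 = 962.
Between varve 800 and the sediment surface there are 962 − 800 = 162 varves.
Excluding 13 false varves: 162 − 13 = 149.
1946 − 149 = 1797 CE.

1797 CE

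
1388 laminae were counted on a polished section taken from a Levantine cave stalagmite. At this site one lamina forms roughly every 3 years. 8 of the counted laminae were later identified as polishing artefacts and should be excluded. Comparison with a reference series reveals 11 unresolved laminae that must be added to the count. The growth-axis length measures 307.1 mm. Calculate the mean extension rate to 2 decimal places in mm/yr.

True lamina count = 1388 − 8 + 11 = 1391.
1391 laminae at 3 years each span 1391 × 3 = 4173 years.
Mean rate = 307.1 mm / 4173 years ≈ 0.07 mm/yr.

0.07 mm/yr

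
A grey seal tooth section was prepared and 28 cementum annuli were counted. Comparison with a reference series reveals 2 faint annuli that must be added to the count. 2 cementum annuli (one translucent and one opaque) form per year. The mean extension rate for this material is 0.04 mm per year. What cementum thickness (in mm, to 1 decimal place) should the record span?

0.6 mm

Adjusted count: 28 + 2 = 30 cementum annuli.
Dividing by 2 cementum annuli per year: 30 / 2 = 15 years.
Predicted length = 0.04 mm/year × 15 years = 0.6 mm.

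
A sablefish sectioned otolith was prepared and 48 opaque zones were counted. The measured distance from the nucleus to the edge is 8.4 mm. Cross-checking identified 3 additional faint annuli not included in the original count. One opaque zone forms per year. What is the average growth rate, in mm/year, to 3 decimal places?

0.165 mm/year

True opaque zone count = 48 + 3 = 51.
Extension rate ≈ 8.4 / 51 = 0.165 mm/year.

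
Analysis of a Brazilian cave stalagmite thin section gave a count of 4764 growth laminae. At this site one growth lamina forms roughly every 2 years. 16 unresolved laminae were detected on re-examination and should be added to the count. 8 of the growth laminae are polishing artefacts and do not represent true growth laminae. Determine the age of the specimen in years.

True growth lamina count = 4764 − 8 + 16 = 4772.
At 2 years per growth lamina, 4772 × 2 = 9544 years.

9544 yr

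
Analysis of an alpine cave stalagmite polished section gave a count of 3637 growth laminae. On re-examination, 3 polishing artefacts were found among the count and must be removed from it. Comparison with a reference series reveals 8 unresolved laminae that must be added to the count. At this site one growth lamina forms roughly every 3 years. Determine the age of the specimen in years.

Correcting the raw count gives 3637 − 3 + 8 = 3642 true growth laminae.
3642 growth laminae at 3 years each span 3642 × 3 = 10926 years.

10926 years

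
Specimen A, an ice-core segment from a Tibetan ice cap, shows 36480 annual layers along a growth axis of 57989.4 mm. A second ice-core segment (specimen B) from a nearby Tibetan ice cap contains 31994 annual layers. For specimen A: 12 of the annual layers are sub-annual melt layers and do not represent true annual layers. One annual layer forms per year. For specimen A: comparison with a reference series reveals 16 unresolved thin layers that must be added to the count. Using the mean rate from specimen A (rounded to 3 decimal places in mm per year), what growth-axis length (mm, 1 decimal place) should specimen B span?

Specimen A: after corrections the count is 36480 − 12 + 16 = 36484 annual layers.
A: 57989.4 mm over 36484 years gives 57989.4 / 36484 ≈ 1.589 mm/year.
For B, 1.589 mm/year × 31994 years = 50838.5 mm.

50838.5 mm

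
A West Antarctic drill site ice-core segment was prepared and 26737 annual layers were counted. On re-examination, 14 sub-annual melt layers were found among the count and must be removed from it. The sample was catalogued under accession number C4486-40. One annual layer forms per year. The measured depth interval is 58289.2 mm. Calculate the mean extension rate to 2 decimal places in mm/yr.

2.18 mm/yr

True annual layer count = 26737 − 14 = 26723.
Extension rate ≈ 58289.2 / 26723 = 2.18 mm/yr.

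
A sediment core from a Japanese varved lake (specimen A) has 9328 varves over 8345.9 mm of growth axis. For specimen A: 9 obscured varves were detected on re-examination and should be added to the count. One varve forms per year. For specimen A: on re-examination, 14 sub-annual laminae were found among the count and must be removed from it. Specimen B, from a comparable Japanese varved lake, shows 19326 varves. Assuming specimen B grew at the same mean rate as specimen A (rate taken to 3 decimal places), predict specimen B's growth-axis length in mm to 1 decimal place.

Specimen A: true varve count = 9328 − 14 + 9 = 9323.
A: Extension rate ≈ 8345.9 / 9323 = 0.895 mm per year.
Length of B = 0.895 × 19326 = 17296.8 mm.

17296.8 mm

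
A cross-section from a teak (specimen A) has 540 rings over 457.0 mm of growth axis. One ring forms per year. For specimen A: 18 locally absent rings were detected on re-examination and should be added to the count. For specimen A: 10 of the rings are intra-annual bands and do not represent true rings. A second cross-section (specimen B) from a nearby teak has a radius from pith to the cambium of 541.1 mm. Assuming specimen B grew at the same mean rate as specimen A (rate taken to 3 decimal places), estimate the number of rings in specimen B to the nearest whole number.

649 rings

Specimen A: correcting the raw count gives 540 − 10 + 18 = 548 true rings.
A: Mean rate = 457.0 mm / 548 years ≈ 0.834 mm/yr.
Specimen B: 541.1 mm / 0.834 mm per year = 648.80 years ≈ 649 rings.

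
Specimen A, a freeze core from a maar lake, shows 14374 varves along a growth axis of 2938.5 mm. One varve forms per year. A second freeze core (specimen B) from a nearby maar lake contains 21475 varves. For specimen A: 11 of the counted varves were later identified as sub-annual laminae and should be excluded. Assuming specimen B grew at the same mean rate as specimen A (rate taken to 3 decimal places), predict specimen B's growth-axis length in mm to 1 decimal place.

Specimen A: after corrections the count is 14374 − 11 = 14363 varves.
A: Extension rate ≈ 2938.5 / 14363 = 0.205 mm per year.
For B, 0.205 mm/year × 21475 years = 4402.4 mm.

4402.4 mm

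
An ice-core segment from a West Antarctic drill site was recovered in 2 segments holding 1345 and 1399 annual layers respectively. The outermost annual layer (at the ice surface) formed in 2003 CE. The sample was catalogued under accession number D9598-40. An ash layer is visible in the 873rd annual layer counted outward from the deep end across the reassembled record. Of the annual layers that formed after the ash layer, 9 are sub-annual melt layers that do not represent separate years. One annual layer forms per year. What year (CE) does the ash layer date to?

Total annual layers = 1345 + 1399 = 2744.
The ash layer sits at annual layer 873 from the deep end, so 2744 − 873 = 1871 annual layers formed after it.
1871 − 9 false = 1862 true annual layers after the ash layer.
2003 − 1862 = 141 CE.

141 CE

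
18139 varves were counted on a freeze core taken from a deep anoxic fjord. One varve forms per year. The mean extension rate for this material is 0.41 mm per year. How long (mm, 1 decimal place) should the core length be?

The record spans 18139 years at 0.41 mm per year.
18139 years at 0.41 mm/year gives 0.41 × 18139 = 7437.0 mm.

7437.0 mm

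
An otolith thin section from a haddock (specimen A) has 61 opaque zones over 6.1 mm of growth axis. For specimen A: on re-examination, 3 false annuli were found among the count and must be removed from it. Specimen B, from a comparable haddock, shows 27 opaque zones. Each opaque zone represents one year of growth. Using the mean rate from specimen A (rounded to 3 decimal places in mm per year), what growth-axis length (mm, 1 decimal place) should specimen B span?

2.8 mm

Specimen A: correcting the raw count gives 61 − 3 = 58 true opaque zones.
A: Mean rate = 6.1 mm / 58 years ≈ 0.105 mm/yr.
B's length ≈ 0.105 × 27 = 2.8 mm.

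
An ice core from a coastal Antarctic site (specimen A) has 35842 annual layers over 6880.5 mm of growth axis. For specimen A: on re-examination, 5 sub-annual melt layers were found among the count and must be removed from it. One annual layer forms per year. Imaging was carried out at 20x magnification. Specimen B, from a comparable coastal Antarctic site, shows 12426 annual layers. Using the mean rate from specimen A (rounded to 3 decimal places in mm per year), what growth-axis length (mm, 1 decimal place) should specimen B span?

Specimen A: after corrections the count is 35842 − 5 = 35837 annual layers.
A: Extension rate ≈ 6880.5 / 35837 = 0.192 mm/year.
B's length ≈ 0.192 × 12426 = 2385.8 mm.

2385.8 mm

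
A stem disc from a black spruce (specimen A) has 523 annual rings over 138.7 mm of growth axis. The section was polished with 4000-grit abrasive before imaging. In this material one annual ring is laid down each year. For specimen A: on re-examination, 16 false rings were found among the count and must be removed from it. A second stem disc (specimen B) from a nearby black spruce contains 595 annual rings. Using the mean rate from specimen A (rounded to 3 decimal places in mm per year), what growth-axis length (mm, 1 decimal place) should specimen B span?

163.0 mm

Specimen A: true annual ring count = 523 − 16 = 507.
A: Extension rate ≈ 138.7 / 507 = 0.274 mm/yr.
Length of B = 0.274 × 595 = 163.0 mm.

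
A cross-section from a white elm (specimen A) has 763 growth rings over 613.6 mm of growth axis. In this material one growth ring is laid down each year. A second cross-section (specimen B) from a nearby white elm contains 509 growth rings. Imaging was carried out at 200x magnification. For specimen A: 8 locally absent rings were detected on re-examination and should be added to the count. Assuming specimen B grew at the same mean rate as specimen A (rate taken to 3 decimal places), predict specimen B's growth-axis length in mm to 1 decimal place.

405.2 mm

Specimen A: after corrections the count is 763 + 8 = 771 growth rings.
A: 613.6 mm over 771 years gives 613.6 / 771 ≈ 0.796 mm/yr.
Length of B = 0.796 × 509 = 405.2 mm.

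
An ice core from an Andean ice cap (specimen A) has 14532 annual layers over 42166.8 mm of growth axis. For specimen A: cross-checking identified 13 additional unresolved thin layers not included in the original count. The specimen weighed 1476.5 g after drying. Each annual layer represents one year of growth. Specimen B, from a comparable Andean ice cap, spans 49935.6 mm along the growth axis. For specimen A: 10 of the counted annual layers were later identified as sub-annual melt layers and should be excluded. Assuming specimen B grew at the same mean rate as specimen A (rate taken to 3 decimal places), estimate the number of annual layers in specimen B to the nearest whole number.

Specimen A: true annual layer count = 14532 − 10 + 13 = 14535.
A: Mean rate = 42166.8 mm / 14535 years ≈ 2.901 mm/year.
For B, 49935.6 / 2.901 = 17213.24 years ≈ 17213 annual layers.

17213 annual layers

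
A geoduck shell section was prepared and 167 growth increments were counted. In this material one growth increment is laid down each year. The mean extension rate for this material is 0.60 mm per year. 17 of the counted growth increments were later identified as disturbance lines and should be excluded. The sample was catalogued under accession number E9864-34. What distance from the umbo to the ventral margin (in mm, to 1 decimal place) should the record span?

Adjusted count: 167 − 17 = 150 growth increments.
150 years at 0.60 mm/year gives 0.60 × 150 = 90.0 mm.

90.0 mm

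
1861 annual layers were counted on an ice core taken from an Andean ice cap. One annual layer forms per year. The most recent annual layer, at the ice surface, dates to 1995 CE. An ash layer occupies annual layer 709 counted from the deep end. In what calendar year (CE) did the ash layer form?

843 CE

The ash layer sits at annual layer 709 from the deep end, so 1861 − 709 = 1152 annual layers formed after it.
The annual layer at the ice surface is 1995 CE, so the ash layer dates to 1995 − 1152 = 843 CE.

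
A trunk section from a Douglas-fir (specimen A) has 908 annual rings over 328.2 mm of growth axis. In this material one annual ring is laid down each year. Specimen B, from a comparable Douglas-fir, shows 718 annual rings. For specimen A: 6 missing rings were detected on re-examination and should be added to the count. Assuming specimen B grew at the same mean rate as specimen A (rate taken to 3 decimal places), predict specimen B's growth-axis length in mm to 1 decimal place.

257.8 mm

Specimen A: after corrections the count is 908 + 6 = 914 annual rings.
A: Mean rate = 328.2 mm / 914 years ≈ 0.359 mm per year.
For B, 0.359 mm/year × 718 years = 257.8 mm.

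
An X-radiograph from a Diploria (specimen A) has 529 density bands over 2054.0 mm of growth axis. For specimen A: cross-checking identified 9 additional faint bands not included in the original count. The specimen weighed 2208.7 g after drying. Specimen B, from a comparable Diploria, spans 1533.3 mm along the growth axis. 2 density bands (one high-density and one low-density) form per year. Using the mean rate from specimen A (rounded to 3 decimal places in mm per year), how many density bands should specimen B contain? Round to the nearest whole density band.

402 density bands

Specimen A: correcting the raw count gives 529 + 9 = 538 true density bands.
Specimen A: 538 density bands at 2 per year is 538 / 2 = 269 years.
A: Extension rate ≈ 2054.0 / 269 = 7.636 mm/year.
B spans 1533.3 / 7.636 = 200.80 years; at 2 density bands per year that is 200.80 × 2 ≈ 402 density bands.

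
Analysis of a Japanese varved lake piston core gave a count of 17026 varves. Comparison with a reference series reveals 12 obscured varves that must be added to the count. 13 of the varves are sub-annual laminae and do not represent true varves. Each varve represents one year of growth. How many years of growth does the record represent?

17025 years

Correcting the raw count gives 17026 − 13 + 12 = 17025 true varves.
One varve per year makes the duration 17025 years.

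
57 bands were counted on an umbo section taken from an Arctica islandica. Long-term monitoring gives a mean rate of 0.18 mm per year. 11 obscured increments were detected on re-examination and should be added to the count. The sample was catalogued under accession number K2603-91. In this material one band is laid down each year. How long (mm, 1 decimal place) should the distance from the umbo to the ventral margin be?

Correcting the raw count gives 57 + 11 = 68 true bands.
Length ≈ 0.18 × 68 = 12.2 mm.

12.2 mm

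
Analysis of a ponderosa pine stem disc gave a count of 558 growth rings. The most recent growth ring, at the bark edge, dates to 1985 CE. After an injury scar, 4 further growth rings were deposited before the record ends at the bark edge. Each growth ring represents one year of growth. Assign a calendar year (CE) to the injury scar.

There are 4 growth rings younger than the injury scar.
The growth ring at the bark edge is 1985 CE, so the injury scar dates to 1985 − 4 = 1981 CE.

1981 CE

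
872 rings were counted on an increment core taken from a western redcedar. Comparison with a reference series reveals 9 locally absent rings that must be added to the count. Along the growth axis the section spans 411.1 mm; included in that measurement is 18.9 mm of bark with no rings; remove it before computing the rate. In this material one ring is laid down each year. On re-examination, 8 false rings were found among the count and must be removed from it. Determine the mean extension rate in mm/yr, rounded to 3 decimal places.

0.449 mm/yr

True ring count = 872 − 8 + 9 = 873.
Net length = 411.1 − 18.9 = 392.2 mm.
Extension rate ≈ 392.2 / 873 = 0.449 mm/yr.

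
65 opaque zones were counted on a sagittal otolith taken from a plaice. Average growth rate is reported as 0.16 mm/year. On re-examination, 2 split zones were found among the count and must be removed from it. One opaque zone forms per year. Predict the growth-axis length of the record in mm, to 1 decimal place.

10.1 mm

Correcting the raw count gives 65 − 2 = 63 true opaque zones.
Length ≈ 0.16 × 63 = 10.1 mm.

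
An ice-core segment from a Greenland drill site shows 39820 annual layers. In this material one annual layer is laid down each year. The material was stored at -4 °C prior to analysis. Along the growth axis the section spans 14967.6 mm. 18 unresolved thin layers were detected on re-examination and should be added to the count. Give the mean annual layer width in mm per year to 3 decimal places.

0.376 mm per year

After corrections the count is 39820 + 18 = 39838 annual layers.
Extension rate ≈ 14967.6 / 39838 = 0.376 mm per year.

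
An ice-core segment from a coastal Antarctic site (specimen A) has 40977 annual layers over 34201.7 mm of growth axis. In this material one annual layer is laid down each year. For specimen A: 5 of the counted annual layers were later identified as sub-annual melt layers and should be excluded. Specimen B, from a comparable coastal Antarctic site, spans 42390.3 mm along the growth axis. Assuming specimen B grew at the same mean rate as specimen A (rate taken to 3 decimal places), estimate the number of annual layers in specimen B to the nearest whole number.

50767 annual layers

Specimen A: after corrections the count is 40977 − 5 = 40972 annual layers.
A: 34201.7 mm over 40972 years gives 34201.7 / 40972 ≈ 0.835 mm per year.
Specimen B: 42390.3 mm / 0.835 mm per year = 50766.83 years ≈ 50767 annual layers.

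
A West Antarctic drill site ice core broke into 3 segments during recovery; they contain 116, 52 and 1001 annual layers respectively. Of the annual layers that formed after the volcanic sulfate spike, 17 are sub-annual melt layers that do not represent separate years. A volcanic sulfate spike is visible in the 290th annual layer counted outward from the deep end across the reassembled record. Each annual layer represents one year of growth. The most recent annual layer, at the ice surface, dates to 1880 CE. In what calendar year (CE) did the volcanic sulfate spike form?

1018 CE

Total annual layers = 116 + 52 + 1001 = 1169.
Between annual layer 290 and the ice surface there are 1169 − 290 = 879 annual layers.
Excluding 17 false annual layers: 879 − 17 = 862.
1880 − 862 = 1018 CE.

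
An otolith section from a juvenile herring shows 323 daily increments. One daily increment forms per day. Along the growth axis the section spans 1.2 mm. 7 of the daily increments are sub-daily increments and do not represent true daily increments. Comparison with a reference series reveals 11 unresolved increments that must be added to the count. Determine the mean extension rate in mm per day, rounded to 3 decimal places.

0.004 mm per day

Adjusted count: 323 − 7 + 11 = 327 daily increments.
Mean rate = 1.2 mm / 327 days ≈ 0.004 mm per day.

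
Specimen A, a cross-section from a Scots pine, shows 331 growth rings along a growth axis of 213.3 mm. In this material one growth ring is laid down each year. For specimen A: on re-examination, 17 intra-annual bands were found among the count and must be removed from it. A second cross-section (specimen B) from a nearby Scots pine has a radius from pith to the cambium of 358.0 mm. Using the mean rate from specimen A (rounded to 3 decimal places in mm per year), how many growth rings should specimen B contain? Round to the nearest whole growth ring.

527 growth rings

Specimen A: true growth ring count = 331 − 17 = 314.
A: Extension rate ≈ 213.3 / 314 = 0.679 mm/year.
B spans 358.0 / 0.679 = 527.25 years ≈ 527 growth rings.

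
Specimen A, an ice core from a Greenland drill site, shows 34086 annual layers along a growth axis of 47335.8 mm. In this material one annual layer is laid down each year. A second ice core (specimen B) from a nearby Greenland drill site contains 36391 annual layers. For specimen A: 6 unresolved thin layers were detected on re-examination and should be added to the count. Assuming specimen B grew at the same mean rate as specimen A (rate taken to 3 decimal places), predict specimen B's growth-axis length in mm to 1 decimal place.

50510.7 mm

Specimen A: true annual layer count = 34086 + 6 = 34092.
A: 47335.8 mm over 34092 years gives 47335.8 / 34092 ≈ 1.388 mm/yr.
Length of B = 1.388 × 36391 = 50510.7 mm.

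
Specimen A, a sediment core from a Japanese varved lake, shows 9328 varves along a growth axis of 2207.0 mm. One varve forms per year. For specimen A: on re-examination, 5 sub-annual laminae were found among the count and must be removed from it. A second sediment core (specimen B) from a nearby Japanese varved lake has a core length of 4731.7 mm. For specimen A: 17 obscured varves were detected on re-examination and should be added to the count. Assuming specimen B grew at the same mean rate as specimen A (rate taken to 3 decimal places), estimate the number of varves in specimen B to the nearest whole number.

Specimen A: correcting the raw count gives 9328 − 5 + 17 = 9340 true varves.
A: 2207.0 mm over 9340 years gives 2207.0 / 9340 ≈ 0.236 mm per year.
B spans 4731.7 / 0.236 = 20049.58 years ≈ 20050 varves.

20050 varves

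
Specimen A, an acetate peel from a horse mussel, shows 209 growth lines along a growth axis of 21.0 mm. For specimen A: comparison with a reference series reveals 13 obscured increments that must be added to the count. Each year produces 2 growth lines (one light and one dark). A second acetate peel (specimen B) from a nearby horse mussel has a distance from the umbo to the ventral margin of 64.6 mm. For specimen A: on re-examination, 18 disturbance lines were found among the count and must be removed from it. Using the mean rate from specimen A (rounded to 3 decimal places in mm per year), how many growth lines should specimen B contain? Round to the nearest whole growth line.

627 growth lines

Specimen A: after corrections the count is 209 − 18 + 13 = 204 growth lines.
Specimen A: 204 growth lines at 2 per year is 204 / 2 = 102 years.
A: Extension rate ≈ 21.0 / 102 = 0.206 mm/yr.
B spans 64.6 / 0.206 = 313.59 years; at 2 growth lines per year that is 313.59 × 2 ≈ 627 growth lines.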